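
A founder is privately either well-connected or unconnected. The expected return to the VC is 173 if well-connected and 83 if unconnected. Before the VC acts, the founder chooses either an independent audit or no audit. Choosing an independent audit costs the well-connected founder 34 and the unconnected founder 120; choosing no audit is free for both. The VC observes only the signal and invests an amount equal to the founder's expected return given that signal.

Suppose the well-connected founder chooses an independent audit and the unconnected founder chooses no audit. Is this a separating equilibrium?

If types separate, audit earns payment 173 and no audit earns 83.
Well-connected: audit gives 173 − 34 = 139; no audit gives 83 − 0 = 83. No deviation. ✓
Unconnected: no audit gives 83 − 0 = 83; audit gives 173 − 120 = 53. No deviation. ✓
Neither type gains from mimicking the other.

Yes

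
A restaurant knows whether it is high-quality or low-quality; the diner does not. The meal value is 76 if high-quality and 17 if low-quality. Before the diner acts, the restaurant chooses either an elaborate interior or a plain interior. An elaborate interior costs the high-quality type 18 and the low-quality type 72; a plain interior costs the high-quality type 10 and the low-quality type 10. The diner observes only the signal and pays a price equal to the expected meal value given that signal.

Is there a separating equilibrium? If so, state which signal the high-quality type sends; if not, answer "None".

elaborate interior

Try high-quality → elaborate interior, low-quality → plain interior:
  Under separation the diner infers type exactly: elaborate interior → high-quality (pays 76), plain interior → low-quality (pays 17).
  High-quality: elaborate interior gives 76 − 18 = 58; plain interior gives 17 − 10 = 7. No deviation. ✓
  Low-quality: plain interior gives 17 − 10 = 7; elaborate interior gives 76 − 72 = 4. No deviation. ✓
Both hold — the high-quality type sends elaborate interior.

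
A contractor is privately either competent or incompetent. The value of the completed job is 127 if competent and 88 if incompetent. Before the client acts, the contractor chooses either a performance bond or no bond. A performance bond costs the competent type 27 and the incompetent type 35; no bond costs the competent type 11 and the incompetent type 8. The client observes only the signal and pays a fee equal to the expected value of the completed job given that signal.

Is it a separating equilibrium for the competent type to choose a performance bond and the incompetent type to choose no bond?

No

If types separate, bond earns payment 127 and no bond earns 88.
Competent: bond gives 127 − 27 = 100; no bond gives 88 − 11 = 77. No deviation. ✓
Incompetent: no bond gives 88 − 8 = 80; bond gives 127 − 35 = 92. Would deviate. ✗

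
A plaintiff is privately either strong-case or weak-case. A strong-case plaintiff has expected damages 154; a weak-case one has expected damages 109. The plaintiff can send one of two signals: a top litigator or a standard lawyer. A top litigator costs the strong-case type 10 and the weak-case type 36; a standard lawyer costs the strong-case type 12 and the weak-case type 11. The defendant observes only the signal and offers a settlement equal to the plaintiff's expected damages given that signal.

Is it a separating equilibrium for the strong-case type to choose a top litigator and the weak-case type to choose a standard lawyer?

No

Under separation the defendant infers type exactly: top litigator → strong-case (pays 154), standard lawyer → weak-case (pays 109).
Strong-case: top litigator gives 154 − 10 = 144; standard lawyer gives 109 − 12 = 97. No deviation. ✓
Weak-case: standard lawyer gives 109 − 11 = 98; top litigator gives 154 − 36 = 118. Would deviate. ✗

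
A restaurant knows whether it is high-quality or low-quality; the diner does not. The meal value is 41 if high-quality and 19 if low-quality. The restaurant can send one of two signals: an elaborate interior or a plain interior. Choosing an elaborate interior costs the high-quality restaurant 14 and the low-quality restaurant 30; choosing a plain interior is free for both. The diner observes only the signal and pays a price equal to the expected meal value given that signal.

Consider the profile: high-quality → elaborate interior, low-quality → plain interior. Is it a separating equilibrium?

If types separate, elaborate interior earns payment 41 and plain interior earns 19.
High-quality: elaborate interior gives 41 − 14 = 27; plain interior gives 19 − 0 = 19. No deviation. ✓
Low-quality: plain interior gives 19 − 0 = 19; elaborate interior gives 41 − 30 = 11. No deviation. ✓
Neither type gains from mimicking the other.

Yes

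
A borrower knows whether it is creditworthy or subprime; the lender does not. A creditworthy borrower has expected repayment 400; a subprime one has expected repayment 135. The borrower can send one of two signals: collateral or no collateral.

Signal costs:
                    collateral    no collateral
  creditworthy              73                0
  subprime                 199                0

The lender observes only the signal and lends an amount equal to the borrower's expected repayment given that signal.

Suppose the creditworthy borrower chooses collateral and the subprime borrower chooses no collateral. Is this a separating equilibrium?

No

If types separate, collateral earns payment 400 and no collateral earns 135.
Creditworthy: collateral gives 400 − 73 = 327; no collateral gives 135 − 0 = 135. No deviation. ✓
Subprime: no collateral gives 135 − 0 = 135; collateral gives 400 − 199 = 201. Would deviate. ✗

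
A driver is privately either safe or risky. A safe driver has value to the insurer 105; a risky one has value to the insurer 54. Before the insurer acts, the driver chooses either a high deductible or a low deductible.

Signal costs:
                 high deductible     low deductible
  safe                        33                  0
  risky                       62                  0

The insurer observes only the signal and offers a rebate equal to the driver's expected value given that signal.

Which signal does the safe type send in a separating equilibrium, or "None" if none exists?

Try safe → high deductible, risky → low deductible:
  If types separate, high deductible earns payment 105 and low deductible earns 54.
  Safe: high deductible gives 105 − 33 = 72; low deductible gives 54 − 0 = 54. No deviation. ✓
  Risky: low deductible gives 54 − 0 = 54; high deductible gives 105 − 62 = 43. No deviation. ✓
Both hold — the safe type sends high deductible.

high deductible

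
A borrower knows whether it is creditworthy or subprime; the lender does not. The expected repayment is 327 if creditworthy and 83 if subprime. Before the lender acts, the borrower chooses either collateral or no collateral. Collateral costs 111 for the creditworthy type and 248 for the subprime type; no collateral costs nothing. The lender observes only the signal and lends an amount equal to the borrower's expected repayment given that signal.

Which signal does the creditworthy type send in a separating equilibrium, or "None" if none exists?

Try creditworthy → collateral, subprime → no collateral:
  If types separate, collateral earns payment 327 and no collateral earns 83.
  Creditworthy: collateral gives 327 − 111 = 216; no collateral gives 83 − 0 = 83. No deviation. ✓
  Subprime: no collateral gives 83 − 0 = 83; collateral gives 327 − 248 = 79. No deviation. ✓
Both hold — the creditworthy type sends collateral.

collateral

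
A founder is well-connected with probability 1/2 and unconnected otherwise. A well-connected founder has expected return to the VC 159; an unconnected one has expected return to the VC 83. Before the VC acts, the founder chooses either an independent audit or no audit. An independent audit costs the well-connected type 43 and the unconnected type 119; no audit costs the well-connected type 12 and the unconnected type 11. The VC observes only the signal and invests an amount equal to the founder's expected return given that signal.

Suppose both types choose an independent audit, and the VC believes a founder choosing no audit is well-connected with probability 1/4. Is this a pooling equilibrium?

On the equilibrium path (audit) the VC holds the prior 1/2 and pays 1/2·159 + 1/2·83 = 121. Off-path (no audit) belief 1/4 gives 1/4·159 + 3/4·83 = 102.
Well-connected: audit gives 121 − 43 = 78; no audit gives 102 − 12 = 90. Deviates. ✗
Unconnected: audit gives 121 − 119 = 2; no audit gives 102 − 11 = 91. Deviates. ✗

No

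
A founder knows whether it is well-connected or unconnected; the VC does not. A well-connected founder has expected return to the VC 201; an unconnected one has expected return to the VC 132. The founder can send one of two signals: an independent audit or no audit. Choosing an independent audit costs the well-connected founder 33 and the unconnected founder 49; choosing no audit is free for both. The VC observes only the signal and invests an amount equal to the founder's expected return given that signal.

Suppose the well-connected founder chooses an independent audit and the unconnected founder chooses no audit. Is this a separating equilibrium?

If types separate, audit earns payment 201 and no audit earns 132.
Well-connected: audit gives 201 − 33 = 168; no audit gives 132 − 0 = 132. No deviation. ✓
Unconnected: no audit gives 132 − 0 = 132; audit gives 201 − 49 = 152. Would deviate. ✗

No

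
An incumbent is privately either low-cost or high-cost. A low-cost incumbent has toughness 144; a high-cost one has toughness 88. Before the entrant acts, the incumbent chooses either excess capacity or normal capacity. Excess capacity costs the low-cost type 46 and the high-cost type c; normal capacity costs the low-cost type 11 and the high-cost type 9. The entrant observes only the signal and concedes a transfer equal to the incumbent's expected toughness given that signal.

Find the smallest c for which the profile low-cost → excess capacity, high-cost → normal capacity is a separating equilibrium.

65

Under separation: excess capacity → low-cost (pays 144); normal capacity → high-cost (pays 88).
Low-cost: 144 − 46 = 98 ≥ 88 − 11 = 77. Holds regardless of c. ✓
High-cost: 88 − 9 ≥ 144 − c, so c ≥ 144 − 79 = 65.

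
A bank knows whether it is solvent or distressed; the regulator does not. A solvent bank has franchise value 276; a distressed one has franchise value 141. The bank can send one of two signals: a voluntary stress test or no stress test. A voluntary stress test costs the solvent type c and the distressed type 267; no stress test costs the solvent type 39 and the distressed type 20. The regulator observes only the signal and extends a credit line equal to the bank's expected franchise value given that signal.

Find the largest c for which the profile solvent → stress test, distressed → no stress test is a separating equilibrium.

174

Under separation: stress test → solvent (pays 276); no stress test → distressed (pays 141).
Distressed: 141 − 20 = 121 ≥ 276 − 267 = 9. Holds regardless of c. ✓
Solvent: 276 − c ≥ 141 − 39, so c ≤ 276 − 102 = 174.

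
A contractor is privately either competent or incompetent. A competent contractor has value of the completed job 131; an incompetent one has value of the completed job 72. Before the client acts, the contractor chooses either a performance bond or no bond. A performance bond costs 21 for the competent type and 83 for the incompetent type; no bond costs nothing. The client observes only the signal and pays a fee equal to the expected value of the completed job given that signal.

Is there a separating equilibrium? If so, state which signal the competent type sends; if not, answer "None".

bond

Try competent → bond, incompetent → no bond:
  If types separate, bond earns payment 131 and no bond earns 72.
  Competent: bond gives 131 − 21 = 110; no bond gives 72 − 0 = 72. No deviation. ✓
  Incompetent: no bond gives 72 − 0 = 72; bond gives 131 − 83 = 48. No deviation. ✓
Both hold — the competent type sends bond.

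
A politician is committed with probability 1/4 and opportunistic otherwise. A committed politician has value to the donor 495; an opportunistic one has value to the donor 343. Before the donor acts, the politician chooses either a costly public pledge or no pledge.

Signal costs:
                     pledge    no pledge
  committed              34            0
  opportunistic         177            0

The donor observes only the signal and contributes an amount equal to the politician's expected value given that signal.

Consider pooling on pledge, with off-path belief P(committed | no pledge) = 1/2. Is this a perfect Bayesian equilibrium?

At the pooled signal (pledge) the donor holds the prior 1/4 and pays 1/4·495 + 3/4·343 = 381. Off-path (no pledge) belief 1/2 gives 1/2·495 + 1/2·343 = 419.
Committed: pledge gives 381 − 34 = 347; no pledge gives 419 − 0 = 419. Deviates. ✗
Opportunistic: pledge gives 381 − 177 = 204; no pledge gives 419 − 0 = 419. Deviates. ✗

No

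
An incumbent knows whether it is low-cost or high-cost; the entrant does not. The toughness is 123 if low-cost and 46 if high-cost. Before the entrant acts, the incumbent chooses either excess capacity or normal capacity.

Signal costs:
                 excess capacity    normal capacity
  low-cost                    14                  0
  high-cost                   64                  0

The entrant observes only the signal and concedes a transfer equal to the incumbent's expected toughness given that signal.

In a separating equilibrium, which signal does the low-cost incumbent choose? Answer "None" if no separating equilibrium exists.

None

Try low-cost → excess capacity, high-cost → normal capacity:
  If types separate, excess capacity earns payment 123 and normal capacity earns 46.
  Low-cost: excess capacity gives 123 − 14 = 109; normal capacity gives 46 − 0 = 46. No deviation. ✓
  High-cost: normal capacity gives 46 − 0 = 46; excess capacity gives 123 − 64 = 59. Would deviate. ✗
Try low-cost → normal capacity, high-cost → excess capacity:
  If types separate, normal capacity earns payment 123 and excess capacity earns 46.
  Low-cost: normal capacity gives 123 − 0 = 123; excess capacity gives 46 − 14 = 32. No deviation. ✓
  High-cost: excess capacity gives 46 − 64 = -18; normal capacity gives 123 − 0 = 123. Would deviate. ✗
Neither assignment is incentive-compatible.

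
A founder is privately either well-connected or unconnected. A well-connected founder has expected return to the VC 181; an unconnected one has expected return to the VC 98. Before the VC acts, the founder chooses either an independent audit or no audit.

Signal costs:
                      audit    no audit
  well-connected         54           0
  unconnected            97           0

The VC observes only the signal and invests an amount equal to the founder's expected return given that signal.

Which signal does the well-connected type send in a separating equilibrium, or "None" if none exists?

Try well-connected → audit, unconnected → no audit:
  If types separate, audit earns payment 181 and no audit earns 98.
  Well-connected: audit gives 181 − 54 = 127; no audit gives 98 − 0 = 98. No deviation. ✓
  Unconnected: no audit gives 98 − 0 = 98; audit gives 181 − 97 = 84. No deviation. ✓
Both hold — the well-connected type sends audit.

audit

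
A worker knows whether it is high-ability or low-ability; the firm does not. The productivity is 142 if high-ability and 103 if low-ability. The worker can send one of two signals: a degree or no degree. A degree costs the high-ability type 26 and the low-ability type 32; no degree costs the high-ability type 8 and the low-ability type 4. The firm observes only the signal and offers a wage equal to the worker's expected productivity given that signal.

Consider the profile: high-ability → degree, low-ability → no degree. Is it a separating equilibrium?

Under separation the firm infers type exactly: degree → high-ability (pays 142), no degree → low-ability (pays 103).
High-ability: degree gives 142 − 26 = 116; no degree gives 103 − 8 = 95. No deviation. ✓
Low-ability: no degree gives 103 − 4 = 99; degree gives 142 − 32 = 110. Would deviate. ✗

No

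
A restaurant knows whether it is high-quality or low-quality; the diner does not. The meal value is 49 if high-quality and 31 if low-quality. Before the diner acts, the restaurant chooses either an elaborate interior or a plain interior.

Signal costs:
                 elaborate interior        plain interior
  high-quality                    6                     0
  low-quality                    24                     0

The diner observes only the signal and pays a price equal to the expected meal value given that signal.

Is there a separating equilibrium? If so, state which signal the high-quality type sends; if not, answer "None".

elaborate interior

Try high-quality → elaborate interior, low-quality → plain interior:
  If types separate, elaborate interior earns payment 49 and plain interior earns 31.
  High-quality: elaborate interior gives 49 − 6 = 43; plain interior gives 31 − 0 = 31. No deviation. ✓
  Low-quality: plain interior gives 31 − 0 = 31; elaborate interior gives 49 − 24 = 25. No deviation. ✓
Both hold — the high-quality type sends elaborate interior.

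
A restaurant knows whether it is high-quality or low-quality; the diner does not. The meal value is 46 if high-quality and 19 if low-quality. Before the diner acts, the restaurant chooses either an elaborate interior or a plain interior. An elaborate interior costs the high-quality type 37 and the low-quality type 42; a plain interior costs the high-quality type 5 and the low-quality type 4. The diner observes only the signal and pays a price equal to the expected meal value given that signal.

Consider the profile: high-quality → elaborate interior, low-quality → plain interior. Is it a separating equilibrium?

No

If types separate, elaborate interior earns payment 46 and plain interior earns 19.
High-quality: elaborate interior gives 46 − 37 = 9; plain interior gives 19 − 5 = 14. Would deviate. ✗
Low-quality: plain interior gives 19 − 4 = 15; elaborate interior gives 46 − 42 = 4. No deviation. ✓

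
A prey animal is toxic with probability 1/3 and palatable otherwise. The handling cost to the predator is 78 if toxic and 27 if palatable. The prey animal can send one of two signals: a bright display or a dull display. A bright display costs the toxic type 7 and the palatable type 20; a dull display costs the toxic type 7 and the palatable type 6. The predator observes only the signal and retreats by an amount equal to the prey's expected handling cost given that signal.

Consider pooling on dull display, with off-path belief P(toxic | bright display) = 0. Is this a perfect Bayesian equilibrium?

On the equilibrium path (dull display) the predator holds the prior 1/3 and pays 1/3·78 + 2/3·27 = 44. Off-path (bright display) belief 0 gives 0·78 + 1·27 = 27.
Toxic: dull display gives 44 − 7 = 37; bright display gives 27 − 7 = 20. Stays. ✓
Palatable: dull display gives 44 − 6 = 38; bright display gives 27 − 20 = 7. Stays. ✓
Beliefs are Bayes-consistent on-path and both types best-respond.

Yes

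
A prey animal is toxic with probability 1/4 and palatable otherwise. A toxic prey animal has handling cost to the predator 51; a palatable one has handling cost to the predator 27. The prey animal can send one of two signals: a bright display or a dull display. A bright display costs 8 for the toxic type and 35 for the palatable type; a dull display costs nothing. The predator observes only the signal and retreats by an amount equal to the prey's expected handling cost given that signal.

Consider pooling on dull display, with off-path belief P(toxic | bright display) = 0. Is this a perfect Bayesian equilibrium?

Yes

At the pooled signal (dull display) the predator holds the prior 1/4 and pays 1/4·51 + 3/4·27 = 33. Off-path (bright display) belief 0 gives 0·51 + 1·27 = 27.
Toxic: dull display gives 33 − 0 = 33; bright display gives 27 − 8 = 19. Stays. ✓
Palatable: dull display gives 33 − 0 = 33; bright display gives 27 − 35 = -8. Stays. ✓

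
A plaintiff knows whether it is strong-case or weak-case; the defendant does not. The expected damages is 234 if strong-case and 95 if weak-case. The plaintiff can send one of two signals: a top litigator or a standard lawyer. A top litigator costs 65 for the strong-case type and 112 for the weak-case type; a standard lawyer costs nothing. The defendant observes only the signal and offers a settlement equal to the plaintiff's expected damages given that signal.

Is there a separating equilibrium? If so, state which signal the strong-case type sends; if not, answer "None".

Try strong-case → top litigator, weak-case → standard lawyer:
  Under separation the defendant infers type exactly: top litigator → strong-case (pays 234), standard lawyer → weak-case (pays 95).
  Strong-case: top litigator gives 234 − 65 = 169; standard lawyer gives 95 − 0 = 95. No deviation. ✓
  Weak-case: standard lawyer gives 95 − 0 = 95; top litigator gives 234 − 112 = 122. Would deviate. ✗
Try strong-case → standard lawyer, weak-case → top litigator:
  Under separation the defendant infers type exactly: standard lawyer → strong-case (pays 234), top litigator → weak-case (pays 95).
  Strong-case: standard lawyer gives 234 − 0 = 234; top litigator gives 95 − 65 = 30. No deviation. ✓
  Weak-case: top litigator gives 95 − 112 = -17; standard lawyer gives 234 − 0 = 234. Would deviate. ✗
Neither assignment is incentive-compatible.

None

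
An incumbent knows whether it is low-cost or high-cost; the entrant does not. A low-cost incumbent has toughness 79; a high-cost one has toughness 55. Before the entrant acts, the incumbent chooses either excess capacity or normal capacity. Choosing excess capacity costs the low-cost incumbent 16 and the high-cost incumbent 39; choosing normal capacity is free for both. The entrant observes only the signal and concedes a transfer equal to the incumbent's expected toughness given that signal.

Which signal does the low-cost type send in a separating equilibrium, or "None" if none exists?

Try low-cost → excess capacity, high-cost → normal capacity:
  If types separate, excess capacity earns payment 79 and normal capacity earns 55.
  Low-cost: excess capacity gives 79 − 16 = 63; normal capacity gives 55 − 0 = 55. No deviation. ✓
  High-cost: normal capacity gives 55 − 0 = 55; excess capacity gives 79 − 39 = 40. No deviation. ✓
Both hold — the low-cost type sends excess capacity.

excess capacity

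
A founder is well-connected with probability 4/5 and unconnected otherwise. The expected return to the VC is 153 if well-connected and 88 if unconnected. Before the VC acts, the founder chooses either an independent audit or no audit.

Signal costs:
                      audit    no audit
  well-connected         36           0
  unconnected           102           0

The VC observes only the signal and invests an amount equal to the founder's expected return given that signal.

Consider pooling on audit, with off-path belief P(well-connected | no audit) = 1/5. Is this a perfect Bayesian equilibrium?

No

On the equilibrium path (audit) the VC holds the prior 4/5 and pays 4/5·153 + 1/5·88 = 140. Off-path (no audit) belief 1/5 gives 1/5·153 + 4/5·88 = 101.
Well-connected: audit gives 140 − 36 = 104; no audit gives 101 − 0 = 101. Stays. ✓
Unconnected: audit gives 140 − 102 = 38; no audit gives 101 − 0 = 101. Deviates. ✗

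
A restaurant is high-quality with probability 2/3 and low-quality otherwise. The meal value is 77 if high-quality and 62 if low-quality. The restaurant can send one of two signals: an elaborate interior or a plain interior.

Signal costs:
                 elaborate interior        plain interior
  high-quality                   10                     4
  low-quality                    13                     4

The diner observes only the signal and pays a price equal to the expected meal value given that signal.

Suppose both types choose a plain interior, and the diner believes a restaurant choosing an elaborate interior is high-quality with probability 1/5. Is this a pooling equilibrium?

At the pooled signal (plain interior) the diner holds the prior 2/3 and pays 2/3·77 + 1/3·62 = 72. Off-path (elaborate interior) belief 1/5 gives 1/5·77 + 4/5·62 = 65.
High-quality: plain interior gives 72 − 4 = 68; elaborate interior gives 65 − 10 = 55. Stays. ✓
Low-quality: plain interior gives 72 − 4 = 68; elaborate interior gives 65 − 13 = 52. Stays. ✓

Yes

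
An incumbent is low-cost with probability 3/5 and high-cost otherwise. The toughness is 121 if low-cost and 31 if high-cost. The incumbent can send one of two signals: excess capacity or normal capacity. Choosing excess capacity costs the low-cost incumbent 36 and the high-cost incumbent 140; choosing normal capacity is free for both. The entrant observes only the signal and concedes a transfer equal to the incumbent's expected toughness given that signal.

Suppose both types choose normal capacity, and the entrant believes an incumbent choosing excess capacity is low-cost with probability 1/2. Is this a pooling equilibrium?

Yes

At the pooled signal (normal capacity) the entrant holds the prior 3/5 and pays 3/5·121 + 2/5·31 = 85. Off-path (excess capacity) belief 1/2 gives 1/2·121 + 1/2·31 = 76.
Low-cost: normal capacity gives 85 − 0 = 85; excess capacity gives 76 − 36 = 40. Stays. ✓
High-cost: normal capacity gives 85 − 0 = 85; excess capacity gives 76 − 140 = -64. Stays. ✓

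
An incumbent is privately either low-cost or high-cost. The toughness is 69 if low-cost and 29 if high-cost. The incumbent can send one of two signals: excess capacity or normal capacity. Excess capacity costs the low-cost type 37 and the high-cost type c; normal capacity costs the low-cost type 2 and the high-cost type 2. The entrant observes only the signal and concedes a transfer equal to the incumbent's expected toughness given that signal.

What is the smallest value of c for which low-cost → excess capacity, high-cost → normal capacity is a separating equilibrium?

Under separation: excess capacity → low-cost (pays 69); normal capacity → high-cost (pays 29).
Low-cost: 69 − 37 = 32 ≥ 29 − 2 = 27. Holds regardless of c. ✓
High-cost: 29 − 2 ≥ 69 − c, so c ≥ 69 − 27 = 42.

42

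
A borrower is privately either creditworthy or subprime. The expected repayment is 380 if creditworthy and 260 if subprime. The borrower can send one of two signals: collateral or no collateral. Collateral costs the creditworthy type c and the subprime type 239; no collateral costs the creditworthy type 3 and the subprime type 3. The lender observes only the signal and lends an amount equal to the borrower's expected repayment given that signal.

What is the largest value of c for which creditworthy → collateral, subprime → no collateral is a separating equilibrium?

Under separation: collateral → creditworthy (pays 380); no collateral → subprime (pays 260).
Subprime: 260 − 3 = 257 ≥ 380 − 239 = 141. Holds regardless of c. ✓
Creditworthy: 380 − c ≥ 260 − 3, so c ≤ 380 − 257 = 123.

123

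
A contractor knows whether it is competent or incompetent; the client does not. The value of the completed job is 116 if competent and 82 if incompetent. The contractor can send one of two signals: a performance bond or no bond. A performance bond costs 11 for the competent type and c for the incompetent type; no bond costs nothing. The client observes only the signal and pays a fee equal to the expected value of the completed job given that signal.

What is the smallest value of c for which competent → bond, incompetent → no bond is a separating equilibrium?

34

Under separation: bond → competent (pays 116); no bond → incompetent (pays 82).
Competent: 116 − 11 = 105 ≥ 82 − 0 = 82. Holds regardless of c. ✓
Incompetent: 82 − 0 ≥ 116 − c, so c ≥ 116 − 82 = 34.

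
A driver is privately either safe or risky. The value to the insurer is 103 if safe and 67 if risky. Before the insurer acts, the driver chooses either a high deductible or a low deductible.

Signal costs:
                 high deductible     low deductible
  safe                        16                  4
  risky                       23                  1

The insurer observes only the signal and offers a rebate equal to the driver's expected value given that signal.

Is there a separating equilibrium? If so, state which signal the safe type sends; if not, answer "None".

None

Try safe → high deductible, risky → low deductible:
  If types separate, high deductible earns payment 103 and low deductible earns 67.
  Safe: high deductible gives 103 − 16 = 87; low deductible gives 67 − 4 = 63. No deviation. ✓
  Risky: low deductible gives 67 − 1 = 66; high deductible gives 103 − 23 = 80. Would deviate. ✗
Try safe → low deductible, risky → high deductible:
  If types separate, low deductible earns payment 103 and high deductible earns 67.
  Safe: low deductible gives 103 − 4 = 99; high deductible gives 67 − 16 = 51. No deviation. ✓
  Risky: high deductible gives 67 − 23 = 44; low deductible gives 103 − 1 = 102. Would deviate. ✗
Neither assignment is incentive-compatible.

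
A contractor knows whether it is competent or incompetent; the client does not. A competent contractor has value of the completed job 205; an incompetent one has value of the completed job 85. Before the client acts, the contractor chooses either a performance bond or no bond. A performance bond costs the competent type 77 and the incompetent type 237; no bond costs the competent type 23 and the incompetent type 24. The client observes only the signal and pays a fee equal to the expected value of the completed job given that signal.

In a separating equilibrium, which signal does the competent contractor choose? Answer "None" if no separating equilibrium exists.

Try competent → bond, incompetent → no bond:
  Under separation the client infers type exactly: bond → competent (pays 205), no bond → incompetent (pays 85).
  Competent: bond gives 205 − 77 = 128; no bond gives 85 − 23 = 62. No deviation. ✓
  Incompetent: no bond gives 85 − 24 = 61; bond gives 205 − 237 = -32. No deviation. ✓
Both hold — the competent type sends bond.

bond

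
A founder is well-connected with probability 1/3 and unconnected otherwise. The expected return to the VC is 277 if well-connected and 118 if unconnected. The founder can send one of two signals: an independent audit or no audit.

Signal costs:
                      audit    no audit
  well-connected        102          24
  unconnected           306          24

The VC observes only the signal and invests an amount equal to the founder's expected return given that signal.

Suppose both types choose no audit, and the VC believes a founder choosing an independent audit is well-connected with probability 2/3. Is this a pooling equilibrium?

At the pooled signal (no audit) the VC holds the prior 1/3 and pays 1/3·277 + 2/3·118 = 171. Off-path (audit) belief 2/3 gives 2/3·277 + 1/3·118 = 224.
Well-connected: no audit gives 171 − 24 = 147; audit gives 224 − 102 = 122. Stays. ✓
Unconnected: no audit gives 171 − 24 = 147; audit gives 224 − 306 = -82. Stays. ✓

Yes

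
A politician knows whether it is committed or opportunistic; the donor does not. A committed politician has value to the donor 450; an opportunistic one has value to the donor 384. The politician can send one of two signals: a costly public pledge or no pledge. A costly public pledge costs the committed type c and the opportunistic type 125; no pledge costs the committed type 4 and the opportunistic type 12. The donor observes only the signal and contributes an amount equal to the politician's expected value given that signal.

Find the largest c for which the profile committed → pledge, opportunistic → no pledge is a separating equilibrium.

Under separation: pledge → committed (pays 450); no pledge → opportunistic (pays 384).
Opportunistic: 384 − 12 = 372 ≥ 450 − 125 = 325. Holds regardless of c. ✓
Committed: 450 − c ≥ 384 − 4, so c ≤ 450 − 380 = 70.

70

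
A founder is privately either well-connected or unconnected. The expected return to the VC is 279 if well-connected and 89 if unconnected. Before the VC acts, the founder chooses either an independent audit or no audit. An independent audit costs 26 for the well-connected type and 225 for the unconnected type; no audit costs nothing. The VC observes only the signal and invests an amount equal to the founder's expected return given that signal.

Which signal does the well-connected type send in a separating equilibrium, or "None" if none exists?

Try well-connected → audit, unconnected → no audit:
  If types separate, audit earns payment 279 and no audit earns 89.
  Well-connected: audit gives 279 − 26 = 253; no audit gives 89 − 0 = 89. No deviation. ✓
  Unconnected: no audit gives 89 − 0 = 89; audit gives 279 − 225 = 54. No deviation. ✓
Both hold — the well-connected type sends audit.

audit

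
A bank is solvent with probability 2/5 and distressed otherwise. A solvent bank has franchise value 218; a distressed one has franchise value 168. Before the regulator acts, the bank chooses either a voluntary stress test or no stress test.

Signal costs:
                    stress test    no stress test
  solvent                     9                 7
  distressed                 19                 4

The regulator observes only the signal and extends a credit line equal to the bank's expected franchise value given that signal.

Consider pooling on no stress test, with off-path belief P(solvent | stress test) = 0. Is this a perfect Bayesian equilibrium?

Yes

At the pooled signal (no stress test) the regulator holds the prior 2/5 and pays 2/5·218 + 3/5·168 = 188. Off-path (stress test) belief 0 gives 0·218 + 1·168 = 168.
Solvent: no stress test gives 188 − 7 = 181; stress test gives 168 − 9 = 159. Stays. ✓
Distressed: no stress test gives 188 − 4 = 184; stress test gives 168 − 19 = 149. Stays. ✓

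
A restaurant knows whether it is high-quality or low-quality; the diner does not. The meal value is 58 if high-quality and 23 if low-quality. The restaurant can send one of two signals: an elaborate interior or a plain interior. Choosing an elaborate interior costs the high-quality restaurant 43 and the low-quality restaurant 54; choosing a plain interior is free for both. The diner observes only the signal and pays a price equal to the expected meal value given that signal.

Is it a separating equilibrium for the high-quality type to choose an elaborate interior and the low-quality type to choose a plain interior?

No

If types separate, elaborate interior earns payment 58 and plain interior earns 23.
High-quality: elaborate interior gives 58 − 43 = 15; plain interior gives 23 − 0 = 23. Would deviate. ✗
Low-quality: plain interior gives 23 − 0 = 23; elaborate interior gives 58 − 54 = 4. No deviation. ✓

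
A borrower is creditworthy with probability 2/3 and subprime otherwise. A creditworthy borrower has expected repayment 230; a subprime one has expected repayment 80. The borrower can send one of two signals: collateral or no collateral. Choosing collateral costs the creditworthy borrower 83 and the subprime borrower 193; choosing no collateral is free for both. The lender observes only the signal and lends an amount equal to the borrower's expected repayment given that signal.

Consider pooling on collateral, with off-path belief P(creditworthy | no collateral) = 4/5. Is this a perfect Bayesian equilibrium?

On the equilibrium path (collateral) the lender holds the prior 2/3 and pays 2/3·230 + 1/3·80 = 180. Off-path (no collateral) belief 4/5 gives 4/5·230 + 1/5·80 = 200.
Creditworthy: collateral gives 180 − 83 = 97; no collateral gives 200 − 0 = 200. Deviates. ✗
Subprime: collateral gives 180 − 193 = -13; no collateral gives 200 − 0 = 200. Deviates. ✗

No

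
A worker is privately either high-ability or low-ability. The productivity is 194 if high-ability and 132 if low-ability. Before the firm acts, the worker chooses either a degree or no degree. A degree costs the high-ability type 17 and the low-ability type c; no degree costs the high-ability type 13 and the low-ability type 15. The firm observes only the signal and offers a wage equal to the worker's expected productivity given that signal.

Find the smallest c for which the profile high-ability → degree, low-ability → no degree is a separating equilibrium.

Under separation: degree → high-ability (pays 194); no degree → low-ability (pays 132).
High-ability: 194 − 17 = 177 ≥ 132 − 13 = 119. Holds regardless of c. ✓
Low-ability: 132 − 15 ≥ 194 − c, so c ≥ 194 − 117 = 77.

77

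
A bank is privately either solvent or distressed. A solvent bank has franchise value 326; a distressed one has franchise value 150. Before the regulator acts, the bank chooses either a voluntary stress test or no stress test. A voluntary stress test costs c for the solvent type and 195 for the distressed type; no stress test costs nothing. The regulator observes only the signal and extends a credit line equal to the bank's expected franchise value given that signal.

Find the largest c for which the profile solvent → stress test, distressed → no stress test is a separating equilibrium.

Under separation: stress test → solvent (pays 326); no stress test → distressed (pays 150).
Distressed: 150 − 0 = 150 ≥ 326 − 195 = 131. Holds regardless of c. ✓
Solvent: 326 − c ≥ 150 − 0, so c ≤ 326 − 150 = 176.

176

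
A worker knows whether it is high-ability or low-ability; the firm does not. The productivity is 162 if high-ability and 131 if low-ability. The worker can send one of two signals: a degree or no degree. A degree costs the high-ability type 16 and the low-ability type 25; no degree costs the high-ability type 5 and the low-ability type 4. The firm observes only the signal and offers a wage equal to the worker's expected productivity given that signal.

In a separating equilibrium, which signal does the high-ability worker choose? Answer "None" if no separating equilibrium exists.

Try high-ability → degree, low-ability → no degree:
  If types separate, degree earns payment 162 and no degree earns 131.
  High-ability: degree gives 162 − 16 = 146; no degree gives 131 − 5 = 126. No deviation. ✓
  Low-ability: no degree gives 131 − 4 = 127; degree gives 162 − 25 = 137. Would deviate. ✗
Try high-ability → no degree, low-ability → degree:
  If types separate, no degree earns payment 162 and degree earns 131.
  High-ability: no degree gives 162 − 5 = 157; degree gives 131 − 16 = 115. No deviation. ✓
  Low-ability: degree gives 131 − 25 = 106; no degree gives 162 − 4 = 158. Would deviate. ✗
Neither assignment is incentive-compatible.

None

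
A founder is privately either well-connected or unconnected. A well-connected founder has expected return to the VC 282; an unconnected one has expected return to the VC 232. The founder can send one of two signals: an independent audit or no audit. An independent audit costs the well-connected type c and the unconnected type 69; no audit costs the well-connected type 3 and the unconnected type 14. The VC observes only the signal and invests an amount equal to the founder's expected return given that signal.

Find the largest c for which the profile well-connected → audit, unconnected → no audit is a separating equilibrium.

Under separation: audit → well-connected (pays 282); no audit → unconnected (pays 232).
Unconnected: 232 − 14 = 218 ≥ 282 − 69 = 213. Holds regardless of c. ✓
Well-connected: 282 − c ≥ 232 − 3, so c ≤ 282 − 229 = 53.

53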